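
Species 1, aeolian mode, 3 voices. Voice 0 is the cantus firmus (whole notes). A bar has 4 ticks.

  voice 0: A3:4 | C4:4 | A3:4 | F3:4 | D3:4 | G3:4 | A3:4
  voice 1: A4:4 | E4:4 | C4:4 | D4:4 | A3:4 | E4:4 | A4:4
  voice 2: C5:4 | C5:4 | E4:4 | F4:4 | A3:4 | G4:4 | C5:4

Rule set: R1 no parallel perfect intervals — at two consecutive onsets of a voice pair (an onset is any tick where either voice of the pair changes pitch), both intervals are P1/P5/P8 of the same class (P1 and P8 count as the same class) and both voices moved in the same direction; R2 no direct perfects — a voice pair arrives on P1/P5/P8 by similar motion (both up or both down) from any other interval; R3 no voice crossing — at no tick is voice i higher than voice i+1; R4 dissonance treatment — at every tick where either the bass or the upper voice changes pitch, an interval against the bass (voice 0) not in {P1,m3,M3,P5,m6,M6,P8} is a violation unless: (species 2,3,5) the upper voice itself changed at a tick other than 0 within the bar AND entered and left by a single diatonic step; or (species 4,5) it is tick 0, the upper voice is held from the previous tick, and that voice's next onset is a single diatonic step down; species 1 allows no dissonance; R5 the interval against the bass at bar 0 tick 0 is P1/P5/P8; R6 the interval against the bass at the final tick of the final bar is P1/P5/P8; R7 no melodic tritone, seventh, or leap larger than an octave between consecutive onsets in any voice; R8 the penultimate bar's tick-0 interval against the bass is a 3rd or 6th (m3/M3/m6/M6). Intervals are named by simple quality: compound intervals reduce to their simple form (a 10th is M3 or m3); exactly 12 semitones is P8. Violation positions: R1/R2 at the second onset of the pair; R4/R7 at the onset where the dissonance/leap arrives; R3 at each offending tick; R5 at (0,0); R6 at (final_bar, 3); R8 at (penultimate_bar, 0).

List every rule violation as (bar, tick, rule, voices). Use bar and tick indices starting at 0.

(0, 0, R5, (0, 2))
(2, 0, R2, (0, 2))
(4, 0, R2, (0, 1))
(4, 0, R2, (0, 2))
(4, 0, R2, (1, 2))
(5, 0, R2, (0, 2))
(5, 0, R7, (2,))
(5, 0, R8, (0, 2))
(6, 0, R2, (0, 1))
(6, 3, R6, (0, 2))

bar 0: v0=A3 v1=A4 v2=C5 downbeat m3
bar 1: v0=C4 v1=E4 v2=C5 downbeat P8
bar 2: v0=A3 v1=C4 v2=E4 downbeat P5
bar 3: v0=F3 v1=D4 v2=F4 downbeat P8
bar 4: v0=D3 v1=A3 v2=A3 downbeat P5
bar 5: v0=G3 v1=E4 v2=G4 downbeat P8
bar 6: v0=A3 v1=A4 v2=C5 downbeat m3
  -> R5 @ bar 0 tick 0 v(0, 2): opens on m3
  -> R2 @ bar 2 tick 0 v(0, 2): C4/C5 P8 -> A3/E4 P5 similar
  -> R2 @ bar 4 tick 0 v(0, 1): F3/D4 M6 -> D3/A3 P5 similar
  -> R2 @ bar 4 tick 0 v(0, 2): F3/F4 P8 -> D3/A3 P5 similar
  -> R2 @ bar 4 tick 0 v(1, 2): D4/F4 m3 -> A3/A3 P1 similar
  -> R2 @ bar 5 tick 0 v(0, 2): D3/A3 P5 -> G3/G4 P8 similar
  -> R7 @ bar 5 tick 0 v(2,): A3->G4 leap 10st
  -> R8 @ bar 5 tick 0 v(0, 2): penult P8 not 3rd/6th
  -> R2 @ bar 6 tick 0 v(0, 1): G3/E4 M6 -> A3/A4 P8 similar
  -> R6 @ bar 6 tick 3 v(0, 2): closes on m3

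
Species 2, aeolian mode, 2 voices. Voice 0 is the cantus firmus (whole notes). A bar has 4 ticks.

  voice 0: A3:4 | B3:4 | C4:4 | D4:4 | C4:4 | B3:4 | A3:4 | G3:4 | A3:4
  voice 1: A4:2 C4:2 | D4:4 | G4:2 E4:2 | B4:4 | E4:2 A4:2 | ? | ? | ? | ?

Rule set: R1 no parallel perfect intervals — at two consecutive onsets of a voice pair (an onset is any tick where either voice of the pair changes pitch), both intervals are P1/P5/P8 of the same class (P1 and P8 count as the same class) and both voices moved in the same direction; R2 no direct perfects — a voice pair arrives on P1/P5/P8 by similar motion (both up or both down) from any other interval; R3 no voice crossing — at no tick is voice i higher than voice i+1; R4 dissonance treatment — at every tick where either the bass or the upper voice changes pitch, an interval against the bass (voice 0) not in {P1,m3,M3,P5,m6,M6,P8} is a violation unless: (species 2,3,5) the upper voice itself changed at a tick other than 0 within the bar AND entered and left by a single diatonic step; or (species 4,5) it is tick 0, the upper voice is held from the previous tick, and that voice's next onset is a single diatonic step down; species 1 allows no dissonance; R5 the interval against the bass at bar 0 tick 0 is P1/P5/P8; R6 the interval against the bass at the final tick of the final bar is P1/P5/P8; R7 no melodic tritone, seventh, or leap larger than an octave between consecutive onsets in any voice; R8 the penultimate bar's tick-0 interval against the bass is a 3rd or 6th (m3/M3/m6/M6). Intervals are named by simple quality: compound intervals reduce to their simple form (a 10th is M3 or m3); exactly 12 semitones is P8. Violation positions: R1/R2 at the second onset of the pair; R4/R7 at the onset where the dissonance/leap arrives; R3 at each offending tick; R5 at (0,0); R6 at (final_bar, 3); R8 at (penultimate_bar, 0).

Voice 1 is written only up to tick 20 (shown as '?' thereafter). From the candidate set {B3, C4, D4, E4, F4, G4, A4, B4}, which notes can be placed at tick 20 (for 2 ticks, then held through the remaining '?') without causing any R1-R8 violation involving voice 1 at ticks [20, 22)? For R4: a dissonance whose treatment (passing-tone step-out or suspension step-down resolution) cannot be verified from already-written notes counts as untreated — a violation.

B3: violates R2,R7
C4: violates R4
D4: legal
E4: violates R4
F4: violates R4
G4: legal
A4: violates R4
B4: legal

{B4, D4, G4}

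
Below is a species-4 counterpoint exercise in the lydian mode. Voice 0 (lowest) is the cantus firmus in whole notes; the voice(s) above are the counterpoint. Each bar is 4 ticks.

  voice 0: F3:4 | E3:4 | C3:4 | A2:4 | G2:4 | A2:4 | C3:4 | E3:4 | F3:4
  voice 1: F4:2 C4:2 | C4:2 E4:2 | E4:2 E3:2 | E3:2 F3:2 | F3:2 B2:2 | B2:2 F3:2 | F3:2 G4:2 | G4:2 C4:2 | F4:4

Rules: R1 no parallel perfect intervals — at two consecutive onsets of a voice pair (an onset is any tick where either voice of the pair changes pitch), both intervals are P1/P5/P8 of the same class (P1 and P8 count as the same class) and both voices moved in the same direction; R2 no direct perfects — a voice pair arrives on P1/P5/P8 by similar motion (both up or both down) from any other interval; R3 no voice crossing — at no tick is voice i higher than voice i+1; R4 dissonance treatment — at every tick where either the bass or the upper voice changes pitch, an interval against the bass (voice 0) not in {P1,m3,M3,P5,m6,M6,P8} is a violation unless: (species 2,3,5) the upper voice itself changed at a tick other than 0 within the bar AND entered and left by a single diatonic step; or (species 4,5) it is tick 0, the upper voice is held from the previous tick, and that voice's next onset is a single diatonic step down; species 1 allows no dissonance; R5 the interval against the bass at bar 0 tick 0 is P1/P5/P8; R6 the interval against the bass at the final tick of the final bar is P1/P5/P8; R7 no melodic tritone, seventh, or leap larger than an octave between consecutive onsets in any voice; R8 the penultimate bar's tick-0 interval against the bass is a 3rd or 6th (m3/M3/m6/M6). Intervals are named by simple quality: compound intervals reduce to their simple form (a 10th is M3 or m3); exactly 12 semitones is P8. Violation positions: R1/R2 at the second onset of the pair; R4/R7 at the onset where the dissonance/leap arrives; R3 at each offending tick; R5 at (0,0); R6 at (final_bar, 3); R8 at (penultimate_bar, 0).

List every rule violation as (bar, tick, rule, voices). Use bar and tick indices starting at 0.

(4, 0, R4, (0, 1))
(4, 2, R7, (1,))
(5, 0, R4, (0, 1))
(5, 2, R7, (1,))
(6, 0, R4, (0, 1))
(6, 2, R7, (1,))
(8, 0, R2, (0, 1))

bar 0: v0=F3 v1=F4 downbeat P8
bar 1: v0=E3 v1=C4 downbeat m6
bar 2: v0=C3 v1=E4 downbeat M3
bar 3: v0=A2 v1=E3 downbeat P5
bar 4: v0=G2 v1=F3 downbeat m7
bar 5: v0=A2 v1=B2 downbeat M2
bar 6: v0=C3 v1=F3 downbeat P4
bar 7: v0=E3 v1=G4 downbeat m3
bar 8: v0=F3 v1=F4 downbeat P8
  -> R4 @ bar 4 tick 0 v(0, 1): G2/F3 m7 untreated
  -> R7 @ bar 4 tick 2 v(1,): F3->B2 leap 6st
  -> R4 @ bar 5 tick 0 v(0, 1): A2/B2 M2 untreated
  -> R7 @ bar 5 tick 2 v(1,): B2->F3 leap 6st
  -> R4 @ bar 6 tick 0 v(0, 1): C3/F3 P4 untreated
  -> R7 @ bar 6 tick 2 v(1,): F3->G4 leap 14st
  -> R2 @ bar 8 tick 0 v(0, 1): E3/C4 m6 -> F3/F4 P8 similar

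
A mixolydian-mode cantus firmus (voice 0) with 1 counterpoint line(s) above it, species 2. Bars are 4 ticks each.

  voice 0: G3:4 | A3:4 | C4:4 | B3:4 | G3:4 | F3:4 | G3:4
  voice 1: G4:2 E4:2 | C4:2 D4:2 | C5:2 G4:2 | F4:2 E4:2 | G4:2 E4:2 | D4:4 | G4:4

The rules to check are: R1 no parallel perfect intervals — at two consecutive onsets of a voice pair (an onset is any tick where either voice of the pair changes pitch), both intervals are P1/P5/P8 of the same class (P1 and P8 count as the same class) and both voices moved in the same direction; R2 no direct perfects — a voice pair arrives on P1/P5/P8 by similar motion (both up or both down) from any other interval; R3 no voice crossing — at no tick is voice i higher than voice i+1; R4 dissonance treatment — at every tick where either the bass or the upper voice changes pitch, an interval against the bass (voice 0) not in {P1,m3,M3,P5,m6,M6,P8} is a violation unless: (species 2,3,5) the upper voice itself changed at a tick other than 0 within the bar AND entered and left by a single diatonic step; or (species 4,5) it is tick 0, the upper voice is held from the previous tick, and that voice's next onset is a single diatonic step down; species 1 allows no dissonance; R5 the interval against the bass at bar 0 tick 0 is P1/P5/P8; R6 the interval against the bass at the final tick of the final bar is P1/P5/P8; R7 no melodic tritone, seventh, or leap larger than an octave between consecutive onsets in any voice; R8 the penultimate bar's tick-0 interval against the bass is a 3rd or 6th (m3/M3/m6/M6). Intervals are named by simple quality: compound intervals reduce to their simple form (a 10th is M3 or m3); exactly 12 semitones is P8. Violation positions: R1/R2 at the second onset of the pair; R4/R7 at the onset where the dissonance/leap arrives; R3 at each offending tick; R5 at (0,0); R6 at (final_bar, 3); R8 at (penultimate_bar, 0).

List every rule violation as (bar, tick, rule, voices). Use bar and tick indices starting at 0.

bar 0: v0=G3 v1=G4 downbeat P8
bar 1: v0=A3 v1=C4 downbeat m3
bar 2: v0=C4 v1=C5 downbeat P8
bar 3: v0=B3 v1=F4 downbeat TT
bar 4: v0=G3 v1=G4 downbeat P8
bar 5: v0=F3 v1=D4 downbeat M6
bar 6: v0=G3 v1=G4 downbeat P8
  -> R4 @ bar 1 tick 2 v(0, 1): A3/D4 P4 untreated
  -> R2 @ bar 2 tick 0 v(0, 1): A3/D4 P4 -> C4/C5 P8 similar
  -> R7 @ bar 2 tick 0 v(1,): D4->C5 leap 10st
  -> R4 @ bar 3 tick 0 v(0, 1): B3/F4 TT untreated
  -> R4 @ bar 3 tick 2 v(0, 1): B3/E4 P4 untreated
  -> R2 @ bar 6 tick 0 v(0, 1): F3/D4 M6 -> G3/G4 P8 similar

(1, 2, R4, (0, 1))
(2, 0, R2, (0, 1))
(2, 0, R7, (1,))
(3, 0, R4, (0, 1))
(3, 2, R4, (0, 1))
(6, 0, R2, (0, 1))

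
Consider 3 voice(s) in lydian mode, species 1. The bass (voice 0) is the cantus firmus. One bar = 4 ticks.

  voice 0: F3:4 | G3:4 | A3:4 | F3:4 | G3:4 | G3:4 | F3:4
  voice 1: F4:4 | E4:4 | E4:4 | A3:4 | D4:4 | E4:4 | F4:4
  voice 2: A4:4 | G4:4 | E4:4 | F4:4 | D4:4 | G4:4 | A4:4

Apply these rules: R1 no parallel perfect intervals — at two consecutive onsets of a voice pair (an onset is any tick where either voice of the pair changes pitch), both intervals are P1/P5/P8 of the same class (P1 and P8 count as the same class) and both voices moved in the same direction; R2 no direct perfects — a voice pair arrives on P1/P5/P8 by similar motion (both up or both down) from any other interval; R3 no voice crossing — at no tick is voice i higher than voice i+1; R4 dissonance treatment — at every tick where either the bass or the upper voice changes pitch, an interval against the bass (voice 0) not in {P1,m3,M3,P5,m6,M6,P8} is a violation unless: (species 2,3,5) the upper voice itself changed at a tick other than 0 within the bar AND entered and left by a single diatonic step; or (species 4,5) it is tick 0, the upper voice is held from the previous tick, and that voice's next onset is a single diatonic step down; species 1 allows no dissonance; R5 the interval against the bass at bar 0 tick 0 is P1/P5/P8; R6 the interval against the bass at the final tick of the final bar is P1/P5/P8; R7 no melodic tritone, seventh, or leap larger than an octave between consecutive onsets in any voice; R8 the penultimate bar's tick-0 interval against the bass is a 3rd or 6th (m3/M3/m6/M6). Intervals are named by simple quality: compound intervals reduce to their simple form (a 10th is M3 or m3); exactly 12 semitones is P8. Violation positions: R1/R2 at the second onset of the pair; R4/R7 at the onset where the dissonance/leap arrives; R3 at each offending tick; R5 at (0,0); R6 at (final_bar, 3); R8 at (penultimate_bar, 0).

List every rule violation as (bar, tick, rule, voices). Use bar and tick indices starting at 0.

bar 0: v0=F3 v1=F4 v2=A4 downbeat M3
bar 1: v0=G3 v1=E4 v2=G4 downbeat P8
bar 2: v0=A3 v1=E4 v2=E4 downbeat P5
bar 3: v0=F3 v1=A3 v2=F4 downbeat P8
bar 4: v0=G3 v1=D4 v2=D4 downbeat P5
bar 5: v0=G3 v1=E4 v2=G4 downbeat P8
bar 6: v0=F3 v1=F4 v2=A4 downbeat M3
  -> R5 @ bar 0 tick 0 v(0, 2): opens on M3
  -> R2 @ bar 4 tick 0 v(0, 1): F3/A3 M3 -> G3/D4 P5 similar
  -> R8 @ bar 5 tick 0 v(0, 2): penult P8 not 3rd/6th
  -> R6 @ bar 6 tick 3 v(0, 2): closes on M3

(0, 0, R5, (0, 2))
(4, 0, R2, (0, 1))
(5, 0, R8, (0, 2))
(6, 3, R6, (0, 2))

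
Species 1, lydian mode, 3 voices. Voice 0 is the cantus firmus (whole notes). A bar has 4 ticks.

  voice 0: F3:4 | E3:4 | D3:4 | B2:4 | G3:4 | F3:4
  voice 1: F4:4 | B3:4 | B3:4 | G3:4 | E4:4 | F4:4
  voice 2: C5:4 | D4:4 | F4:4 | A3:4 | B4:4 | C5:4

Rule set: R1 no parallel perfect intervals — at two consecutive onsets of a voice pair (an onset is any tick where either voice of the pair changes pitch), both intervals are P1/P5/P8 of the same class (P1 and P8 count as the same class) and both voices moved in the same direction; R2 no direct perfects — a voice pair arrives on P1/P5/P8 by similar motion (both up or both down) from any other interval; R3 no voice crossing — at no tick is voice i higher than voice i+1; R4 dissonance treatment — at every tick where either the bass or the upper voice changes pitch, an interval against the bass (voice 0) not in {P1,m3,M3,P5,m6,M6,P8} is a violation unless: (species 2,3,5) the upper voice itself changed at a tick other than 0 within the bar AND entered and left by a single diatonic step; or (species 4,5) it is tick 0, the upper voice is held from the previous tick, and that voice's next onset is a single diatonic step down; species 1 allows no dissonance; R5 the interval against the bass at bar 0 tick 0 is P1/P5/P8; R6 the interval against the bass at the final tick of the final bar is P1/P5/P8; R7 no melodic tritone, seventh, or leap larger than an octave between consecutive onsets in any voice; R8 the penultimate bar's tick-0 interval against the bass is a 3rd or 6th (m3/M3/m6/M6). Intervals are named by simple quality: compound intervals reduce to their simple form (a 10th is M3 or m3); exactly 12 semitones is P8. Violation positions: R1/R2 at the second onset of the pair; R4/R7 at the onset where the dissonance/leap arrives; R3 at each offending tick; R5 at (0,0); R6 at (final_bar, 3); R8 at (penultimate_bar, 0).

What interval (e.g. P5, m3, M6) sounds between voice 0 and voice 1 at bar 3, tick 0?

m6

voice 0=B2 voice 1=G3 -> m6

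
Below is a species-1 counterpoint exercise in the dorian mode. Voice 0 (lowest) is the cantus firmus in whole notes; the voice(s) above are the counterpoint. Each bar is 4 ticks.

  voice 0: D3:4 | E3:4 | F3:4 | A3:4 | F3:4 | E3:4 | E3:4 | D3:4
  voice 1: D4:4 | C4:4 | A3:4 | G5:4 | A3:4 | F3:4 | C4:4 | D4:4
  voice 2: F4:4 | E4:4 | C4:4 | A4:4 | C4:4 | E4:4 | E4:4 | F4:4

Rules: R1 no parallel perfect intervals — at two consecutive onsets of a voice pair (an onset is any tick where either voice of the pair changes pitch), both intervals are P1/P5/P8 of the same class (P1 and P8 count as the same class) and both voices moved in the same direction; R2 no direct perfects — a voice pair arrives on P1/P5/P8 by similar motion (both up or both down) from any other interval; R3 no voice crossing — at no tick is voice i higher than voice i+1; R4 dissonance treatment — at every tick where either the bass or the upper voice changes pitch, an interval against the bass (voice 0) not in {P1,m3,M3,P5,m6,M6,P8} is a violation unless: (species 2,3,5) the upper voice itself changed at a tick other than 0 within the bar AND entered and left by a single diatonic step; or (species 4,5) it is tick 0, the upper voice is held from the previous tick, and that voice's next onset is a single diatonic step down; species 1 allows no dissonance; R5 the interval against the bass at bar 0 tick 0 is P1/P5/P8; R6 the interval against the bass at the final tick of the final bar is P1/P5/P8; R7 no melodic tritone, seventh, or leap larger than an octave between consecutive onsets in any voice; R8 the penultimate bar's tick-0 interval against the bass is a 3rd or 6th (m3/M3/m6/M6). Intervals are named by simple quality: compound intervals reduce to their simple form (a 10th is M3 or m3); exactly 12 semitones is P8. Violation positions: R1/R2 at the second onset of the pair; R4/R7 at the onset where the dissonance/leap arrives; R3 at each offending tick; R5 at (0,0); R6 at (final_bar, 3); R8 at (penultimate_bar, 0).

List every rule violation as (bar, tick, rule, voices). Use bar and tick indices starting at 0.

(0, 0, R5, (0, 2))
(3, 0, R2, (0, 2))
(3, 0, R3, (1, 2))
(3, 0, R4, (0, 1))
(3, 0, R7, (1,))
(3, 1, R3, (1, 2))
(3, 2, R3, (1, 2))
(3, 3, R3, (1, 2))
(4, 0, R2, (0, 2))
(4, 0, R7, (1,))
(5, 0, R4, (0, 1))
(6, 0, R8, (0, 2))
(7, 3, R6, (0, 2))

bar 0: v0=D3 v1=D4 v2=F4 downbeat m3
bar 1: v0=E3 v1=C4 v2=E4 downbeat P8
bar 2: v0=F3 v1=A3 v2=C4 downbeat P5
bar 3: v0=A3 v1=G5 v2=A4 downbeat P8
bar 4: v0=F3 v1=A3 v2=C4 downbeat P5
bar 5: v0=E3 v1=F3 v2=E4 downbeat P8
bar 6: v0=E3 v1=C4 v2=E4 downbeat P8
bar 7: v0=D3 v1=D4 v2=F4 downbeat m3
  -> R5 @ bar 0 tick 0 v(0, 2): opens on m3
  -> R2 @ bar 3 tick 0 v(0, 2): F3/C4 P5 -> A3/A4 P8 similar
  -> R3 @ bar 3 tick 0 v(1, 2): G5 above A4
  -> R4 @ bar 3 tick 0 v(0, 1): A3/G5 m7 untreated
  -> R7 @ bar 3 tick 0 v(1,): A3->G5 leap 22st
  -> R3 @ bar 3 tick 1 v(1, 2): G5 above A4
  -> R3 @ bar 3 tick 2 v(1, 2): G5 above A4
  -> R3 @ bar 3 tick 3 v(1, 2): G5 above A4
  -> R2 @ bar 4 tick 0 v(0, 2): A3/A4 P8 -> F3/C4 P5 similar
  -> R7 @ bar 4 tick 0 v(1,): G5->A3 leap 22st
  -> R4 @ bar 5 tick 0 v(0, 1): E3/F3 m2 untreated
  -> R8 @ bar 6 tick 0 v(0, 2): penult P8 not 3rd/6th
  -> R6 @ bar 7 tick 3 v(0, 2): closes on m3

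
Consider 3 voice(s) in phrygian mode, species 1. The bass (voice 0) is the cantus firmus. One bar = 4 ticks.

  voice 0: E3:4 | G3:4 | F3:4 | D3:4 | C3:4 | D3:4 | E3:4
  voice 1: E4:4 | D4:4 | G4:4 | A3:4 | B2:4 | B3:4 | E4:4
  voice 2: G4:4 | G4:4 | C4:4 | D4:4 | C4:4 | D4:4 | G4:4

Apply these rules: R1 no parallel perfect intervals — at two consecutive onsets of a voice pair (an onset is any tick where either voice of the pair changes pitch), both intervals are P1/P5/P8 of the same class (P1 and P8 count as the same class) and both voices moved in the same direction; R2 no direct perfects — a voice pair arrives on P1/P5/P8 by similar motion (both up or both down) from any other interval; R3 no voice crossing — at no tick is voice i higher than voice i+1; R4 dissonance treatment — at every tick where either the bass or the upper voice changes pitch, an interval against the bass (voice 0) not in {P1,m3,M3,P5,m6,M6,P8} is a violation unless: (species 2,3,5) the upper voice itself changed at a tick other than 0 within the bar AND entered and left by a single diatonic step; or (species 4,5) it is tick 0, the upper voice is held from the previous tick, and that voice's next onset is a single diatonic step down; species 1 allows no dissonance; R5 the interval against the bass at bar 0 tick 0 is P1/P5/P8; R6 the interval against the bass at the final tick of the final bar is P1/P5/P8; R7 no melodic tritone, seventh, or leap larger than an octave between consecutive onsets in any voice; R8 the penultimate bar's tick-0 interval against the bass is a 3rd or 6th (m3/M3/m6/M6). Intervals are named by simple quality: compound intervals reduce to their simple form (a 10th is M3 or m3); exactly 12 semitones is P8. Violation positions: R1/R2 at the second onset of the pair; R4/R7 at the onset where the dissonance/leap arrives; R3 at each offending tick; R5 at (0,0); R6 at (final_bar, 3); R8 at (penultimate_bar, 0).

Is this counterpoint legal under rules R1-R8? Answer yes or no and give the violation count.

bar 0: v0=E3 v1=E4 v2=G4 (m3)
bar 1: v0=G3 v1=D4 v2=G4 (P8)
bar 2: v0=F3 v1=G4 v2=C4 (P5)
bar 3: v0=D3 v1=A3 v2=D4 (P8)
bar 4: v0=C3 v1=B2 v2=C4 (P8)
bar 5: v0=D3 v1=B3 v2=D4 (P8)
bar 6: v0=E3 v1=E4 v2=G4 (m3)
  R5 @ bar0.0: opens on m3
  R2 @ bar2.0: G3/G4 P8 -> F3/C4 P5 similar
  R3 @ bar2.0: G4 above C4
  R4 @ bar2.0: F3/G4 M2 untreated
  R3 @ bar2.1: G4 above C4
  R3 @ bar2.2: G4 above C4
  R3 @ bar2.3: G4 above C4
  R2 @ bar3.0: F3/G4 M2 -> D3/A3 P5 similar
  R7 @ bar3.0: G4->A3 leap 10st
  R1 @ bar4.0: D3/D4 P8 -> C3/C4 P8 similar
  R3 @ bar4.0: C3 above B2
  R4 @ bar4.0: C3/B2 m2 untreated
  R7 @ bar4.0: A3->B2 leap 10st
  R3 @ bar4.1: C3 above B2
  R3 @ bar4.2: C3 above B2
  R3 @ bar4.3: C3 above B2
  R1 @ bar5.0: C3/C4 P8 -> D3/D4 P8 similar
  R8 @ bar5.0: penult P8 not 3rd/6th
  R2 @ bar6.0: D3/B3 M6 -> E3/E4 P8 similar
  R6 @ bar6.3: closes on m3

No (20 violations)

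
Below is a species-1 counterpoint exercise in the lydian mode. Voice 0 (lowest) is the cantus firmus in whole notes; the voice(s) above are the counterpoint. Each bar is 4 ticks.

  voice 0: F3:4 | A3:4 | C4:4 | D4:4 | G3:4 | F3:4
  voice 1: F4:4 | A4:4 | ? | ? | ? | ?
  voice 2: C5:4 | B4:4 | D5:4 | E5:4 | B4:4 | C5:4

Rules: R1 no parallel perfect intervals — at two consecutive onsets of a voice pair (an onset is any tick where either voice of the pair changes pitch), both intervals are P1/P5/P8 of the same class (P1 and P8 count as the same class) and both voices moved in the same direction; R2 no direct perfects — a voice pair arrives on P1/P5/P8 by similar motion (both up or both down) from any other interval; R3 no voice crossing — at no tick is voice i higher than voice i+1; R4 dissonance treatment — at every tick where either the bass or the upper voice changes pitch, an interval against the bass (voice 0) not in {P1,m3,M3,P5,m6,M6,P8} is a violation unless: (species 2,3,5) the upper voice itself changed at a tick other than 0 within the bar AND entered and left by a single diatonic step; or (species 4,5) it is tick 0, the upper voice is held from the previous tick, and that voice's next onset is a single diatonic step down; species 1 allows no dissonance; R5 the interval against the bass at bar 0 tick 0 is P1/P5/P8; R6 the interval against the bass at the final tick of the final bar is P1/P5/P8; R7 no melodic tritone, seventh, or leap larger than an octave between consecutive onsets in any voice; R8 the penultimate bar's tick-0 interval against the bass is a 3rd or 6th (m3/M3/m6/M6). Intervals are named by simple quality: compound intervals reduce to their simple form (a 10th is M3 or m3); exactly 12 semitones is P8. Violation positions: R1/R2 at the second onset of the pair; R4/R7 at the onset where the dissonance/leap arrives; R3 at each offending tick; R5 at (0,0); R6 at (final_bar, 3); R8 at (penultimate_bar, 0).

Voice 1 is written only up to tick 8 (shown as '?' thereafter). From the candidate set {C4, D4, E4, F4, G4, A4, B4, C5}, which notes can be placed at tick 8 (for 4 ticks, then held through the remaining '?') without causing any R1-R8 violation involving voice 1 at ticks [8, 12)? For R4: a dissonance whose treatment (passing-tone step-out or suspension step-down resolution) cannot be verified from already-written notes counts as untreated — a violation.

C4: legal
D4: violates R4
E4: legal
F4: violates R4
G4: legal
A4: legal
B4: violates R4
C5: violates R1

{A4, C4, E4, G4}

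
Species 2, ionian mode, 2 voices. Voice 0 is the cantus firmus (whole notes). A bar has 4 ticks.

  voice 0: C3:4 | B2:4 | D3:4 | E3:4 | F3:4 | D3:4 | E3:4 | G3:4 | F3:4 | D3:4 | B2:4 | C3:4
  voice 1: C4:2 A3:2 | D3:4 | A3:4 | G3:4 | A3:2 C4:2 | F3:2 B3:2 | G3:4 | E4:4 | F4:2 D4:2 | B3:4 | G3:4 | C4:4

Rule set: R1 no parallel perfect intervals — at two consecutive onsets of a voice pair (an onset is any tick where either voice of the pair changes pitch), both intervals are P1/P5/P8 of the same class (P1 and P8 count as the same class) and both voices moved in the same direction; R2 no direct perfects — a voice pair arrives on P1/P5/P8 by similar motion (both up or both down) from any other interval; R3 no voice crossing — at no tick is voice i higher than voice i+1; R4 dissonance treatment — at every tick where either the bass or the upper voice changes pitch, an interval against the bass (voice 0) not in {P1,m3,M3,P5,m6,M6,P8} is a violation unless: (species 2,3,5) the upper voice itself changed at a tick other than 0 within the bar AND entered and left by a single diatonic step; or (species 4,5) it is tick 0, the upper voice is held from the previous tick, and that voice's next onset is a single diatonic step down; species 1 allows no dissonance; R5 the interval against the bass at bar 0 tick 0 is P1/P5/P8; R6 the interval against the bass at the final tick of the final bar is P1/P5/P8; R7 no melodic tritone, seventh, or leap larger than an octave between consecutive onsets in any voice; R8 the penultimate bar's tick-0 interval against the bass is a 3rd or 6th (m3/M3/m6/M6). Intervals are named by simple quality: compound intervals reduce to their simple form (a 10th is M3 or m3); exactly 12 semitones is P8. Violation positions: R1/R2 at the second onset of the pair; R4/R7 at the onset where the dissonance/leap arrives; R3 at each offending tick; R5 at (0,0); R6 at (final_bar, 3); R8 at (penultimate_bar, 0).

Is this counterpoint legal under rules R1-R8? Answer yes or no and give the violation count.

bar 0: v0=C3 v1=C4 (P8)
bar 1: v0=B2 v1=D3 (m3)
bar 2: v0=D3 v1=A3 (P5)
bar 3: v0=E3 v1=G3 (m3)
bar 4: v0=F3 v1=A3 (M3)
bar 5: v0=D3 v1=F3 (m3)
bar 6: v0=E3 v1=G3 (m3)
bar 7: v0=G3 v1=E4 (M6)
bar 8: v0=F3 v1=F4 (P8)
bar 9: v0=D3 v1=B3 (M6)
bar 10: v0=B2 v1=G3 (m6)
bar 11: v0=C3 v1=C4 (P8)
  R2 @ bar2.0: B2/D3 m3 -> D3/A3 P5 similar
  R7 @ bar5.2: F3->B3 leap 6st
  R2 @ bar11.0: B2/G3 m6 -> C3/C4 P8 similar

No (3 violations)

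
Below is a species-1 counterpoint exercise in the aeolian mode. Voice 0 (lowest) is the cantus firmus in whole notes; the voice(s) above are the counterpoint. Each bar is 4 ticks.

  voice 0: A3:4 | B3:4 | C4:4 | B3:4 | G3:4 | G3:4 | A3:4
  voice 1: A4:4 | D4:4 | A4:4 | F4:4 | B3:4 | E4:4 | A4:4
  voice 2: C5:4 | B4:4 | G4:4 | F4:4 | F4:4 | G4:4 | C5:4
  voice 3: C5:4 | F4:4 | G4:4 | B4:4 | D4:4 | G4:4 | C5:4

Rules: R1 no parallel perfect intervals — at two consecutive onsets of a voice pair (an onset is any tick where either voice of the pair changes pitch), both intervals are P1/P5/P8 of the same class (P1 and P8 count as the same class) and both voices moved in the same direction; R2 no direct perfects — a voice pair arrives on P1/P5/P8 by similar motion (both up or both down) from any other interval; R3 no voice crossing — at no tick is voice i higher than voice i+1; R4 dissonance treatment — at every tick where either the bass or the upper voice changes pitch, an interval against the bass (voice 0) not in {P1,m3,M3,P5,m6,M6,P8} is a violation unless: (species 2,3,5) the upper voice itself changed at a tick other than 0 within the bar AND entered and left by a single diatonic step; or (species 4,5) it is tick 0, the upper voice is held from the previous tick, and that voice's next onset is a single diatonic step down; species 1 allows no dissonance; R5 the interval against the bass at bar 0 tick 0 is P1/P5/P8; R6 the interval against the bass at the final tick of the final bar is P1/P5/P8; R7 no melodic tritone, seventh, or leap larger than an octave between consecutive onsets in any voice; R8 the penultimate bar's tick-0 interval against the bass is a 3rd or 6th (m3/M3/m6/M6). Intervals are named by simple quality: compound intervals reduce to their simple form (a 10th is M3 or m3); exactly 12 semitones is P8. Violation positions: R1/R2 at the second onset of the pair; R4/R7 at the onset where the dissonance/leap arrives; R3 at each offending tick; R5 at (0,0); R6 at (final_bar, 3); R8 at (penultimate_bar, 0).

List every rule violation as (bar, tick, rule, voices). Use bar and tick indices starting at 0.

(0, 0, R5, (0, 2))
(0, 0, R5, (0, 3))
(1, 0, R3, (2, 3))
(1, 0, R4, (0, 3))
(1, 1, R3, (2, 3))
(1, 2, R3, (2, 3))
(1, 3, R3, (2, 3))
(2, 0, R2, (0, 3))
(2, 0, R3, (1, 2))
(2, 1, R3, (1, 2))
(2, 2, R3, (1, 2))
(2, 3, R3, (1, 2))
(3, 0, R2, (1, 2))
(3, 0, R4, (0, 1))
(3, 0, R4, (0, 2))
(4, 0, R2, (0, 3))
(4, 0, R3, (2, 3))
(4, 0, R4, (0, 2))
(4, 0, R7, (1,))
(4, 1, R3, (2, 3))
(4, 2, R3, (2, 3))
(4, 3, R3, (2, 3))
(5, 0, R2, (2, 3))
(5, 0, R8, (0, 2))
(5, 0, R8, (0, 3))
(6, 0, R1, (2, 3))
(6, 0, R2, (0, 1))
(6, 3, R6, (0, 2))
(6, 3, R6, (0, 3))

bar 0: v0=A3 v1=A4 v2=C5 v3=C5 downbeat m3
bar 1: v0=B3 v1=D4 v2=B4 v3=F4 downbeat TT
bar 2: v0=C4 v1=A4 v2=G4 v3=G4 downbeat P5
bar 3: v0=B3 v1=F4 v2=F4 v3=B4 downbeat P8
bar 4: v0=G3 v1=B3 v2=F4 v3=D4 downbeat P5
bar 5: v0=G3 v1=E4 v2=G4 v3=G4 downbeat P8
bar 6: v0=A3 v1=A4 v2=C5 v3=C5 downbeat m3
  -> R5 @ bar 0 tick 0 v(0, 2): opens on m3
  -> R5 @ bar 0 tick 0 v(0, 3): opens on m3
  -> R3 @ bar 1 tick 0 v(2, 3): B4 above F4
  -> R4 @ bar 1 tick 0 v(0, 3): B3/F4 TT untreated
  -> R3 @ bar 1 tick 1 v(2, 3): B4 above F4
  -> R3 @ bar 1 tick 2 v(2, 3): B4 above F4
  -> R3 @ bar 1 tick 3 v(2, 3): B4 above F4
  -> R2 @ bar 2 tick 0 v(0, 3): B3/F4 TT -> C4/G4 P5 similar
  -> R3 @ bar 2 tick 0 v(1, 2): A4 above G4
  -> R3 @ bar 2 tick 1 v(1, 2): A4 above G4
  -> R3 @ bar 2 tick 2 v(1, 2): A4 above G4
  -> R3 @ bar 2 tick 3 v(1, 2): A4 above G4
  -> R2 @ bar 3 tick 0 v(1, 2): A4/G4 M2 -> F4/F4 P1 similar
  -> R4 @ bar 3 tick 0 v(0, 1): B3/F4 TT untreated
  -> R4 @ bar 3 tick 0 v(0, 2): B3/F4 TT untreated
  -> R2 @ bar 4 tick 0 v(0, 3): B3/B4 P8 -> G3/D4 P5 similar
  -> R3 @ bar 4 tick 0 v(2, 3): F4 above D4
  -> R4 @ bar 4 tick 0 v(0, 2): G3/F4 m7 untreated
  -> R7 @ bar 4 tick 0 v(1,): F4->B3 leap 6st
  -> R3 @ bar 4 tick 1 v(2, 3): F4 above D4
  -> R3 @ bar 4 tick 2 v(2, 3): F4 above D4
  -> R3 @ bar 4 tick 3 v(2, 3): F4 above D4
  -> R2 @ bar 5 tick 0 v(2, 3): F4/D4 m3 -> G4/G4 P1 similar
  -> R8 @ bar 5 tick 0 v(0, 2): penult P8 not 3rd/6th
  -> R8 @ bar 5 tick 0 v(0, 3): penult P8 not 3rd/6th
  -> R1 @ bar 6 tick 0 v(2, 3): G4/G4 P1 -> C5/C5 P1 similar
  -> R2 @ bar 6 tick 0 v(0, 1): G3/E4 M6 -> A3/A4 P8 similar
  -> R6 @ bar 6 tick 3 v(0, 2): closes on m3
  -> R6 @ bar 6 tick 3 v(0, 3): closes on m3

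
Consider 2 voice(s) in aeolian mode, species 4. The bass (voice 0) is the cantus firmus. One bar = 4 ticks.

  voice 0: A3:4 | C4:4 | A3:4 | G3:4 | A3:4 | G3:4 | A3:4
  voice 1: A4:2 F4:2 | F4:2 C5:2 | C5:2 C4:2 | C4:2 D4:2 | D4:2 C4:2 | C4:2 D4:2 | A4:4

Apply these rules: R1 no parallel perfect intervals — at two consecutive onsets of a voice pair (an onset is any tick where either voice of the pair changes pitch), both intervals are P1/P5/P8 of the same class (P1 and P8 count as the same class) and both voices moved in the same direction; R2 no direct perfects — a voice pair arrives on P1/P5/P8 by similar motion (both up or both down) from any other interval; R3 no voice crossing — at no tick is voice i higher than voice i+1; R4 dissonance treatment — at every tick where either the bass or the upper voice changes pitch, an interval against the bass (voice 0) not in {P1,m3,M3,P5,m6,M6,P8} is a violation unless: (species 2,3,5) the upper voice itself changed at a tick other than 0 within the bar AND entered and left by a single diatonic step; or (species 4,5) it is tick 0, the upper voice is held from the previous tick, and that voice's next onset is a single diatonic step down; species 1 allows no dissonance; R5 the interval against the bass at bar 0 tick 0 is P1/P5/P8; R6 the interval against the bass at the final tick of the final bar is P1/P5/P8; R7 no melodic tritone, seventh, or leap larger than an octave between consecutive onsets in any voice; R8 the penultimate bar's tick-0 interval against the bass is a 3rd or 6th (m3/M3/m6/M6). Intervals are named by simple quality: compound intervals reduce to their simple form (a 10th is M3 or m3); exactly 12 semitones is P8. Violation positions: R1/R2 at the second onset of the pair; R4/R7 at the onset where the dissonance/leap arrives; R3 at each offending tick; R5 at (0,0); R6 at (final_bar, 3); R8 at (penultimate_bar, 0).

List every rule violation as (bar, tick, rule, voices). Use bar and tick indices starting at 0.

(1, 0, R4, (0, 1))
(3, 0, R4, (0, 1))
(5, 0, R4, (0, 1))
(5, 0, R8, (0, 1))
(6, 0, R2, (0, 1))

bar 0: v0=A3 v1=A4 downbeat P8
bar 1: v0=C4 v1=F4 downbeat P4
bar 2: v0=A3 v1=C5 downbeat m3
bar 3: v0=G3 v1=C4 downbeat P4
bar 4: v0=A3 v1=D4 downbeat P4
bar 5: v0=G3 v1=C4 downbeat P4
bar 6: v0=A3 v1=A4 downbeat P8
  -> R4 @ bar 1 tick 0 v(0, 1): C4/F4 P4 untreated
  -> R4 @ bar 3 tick 0 v(0, 1): G3/C4 P4 untreated
  -> R4 @ bar 5 tick 0 v(0, 1): G3/C4 P4 untreated
  -> R8 @ bar 5 tick 0 v(0, 1): penult P4 not 3rd/6th
  -> R2 @ bar 6 tick 0 v(0, 1): G3/D4 P5 -> A3/A4 P8 similar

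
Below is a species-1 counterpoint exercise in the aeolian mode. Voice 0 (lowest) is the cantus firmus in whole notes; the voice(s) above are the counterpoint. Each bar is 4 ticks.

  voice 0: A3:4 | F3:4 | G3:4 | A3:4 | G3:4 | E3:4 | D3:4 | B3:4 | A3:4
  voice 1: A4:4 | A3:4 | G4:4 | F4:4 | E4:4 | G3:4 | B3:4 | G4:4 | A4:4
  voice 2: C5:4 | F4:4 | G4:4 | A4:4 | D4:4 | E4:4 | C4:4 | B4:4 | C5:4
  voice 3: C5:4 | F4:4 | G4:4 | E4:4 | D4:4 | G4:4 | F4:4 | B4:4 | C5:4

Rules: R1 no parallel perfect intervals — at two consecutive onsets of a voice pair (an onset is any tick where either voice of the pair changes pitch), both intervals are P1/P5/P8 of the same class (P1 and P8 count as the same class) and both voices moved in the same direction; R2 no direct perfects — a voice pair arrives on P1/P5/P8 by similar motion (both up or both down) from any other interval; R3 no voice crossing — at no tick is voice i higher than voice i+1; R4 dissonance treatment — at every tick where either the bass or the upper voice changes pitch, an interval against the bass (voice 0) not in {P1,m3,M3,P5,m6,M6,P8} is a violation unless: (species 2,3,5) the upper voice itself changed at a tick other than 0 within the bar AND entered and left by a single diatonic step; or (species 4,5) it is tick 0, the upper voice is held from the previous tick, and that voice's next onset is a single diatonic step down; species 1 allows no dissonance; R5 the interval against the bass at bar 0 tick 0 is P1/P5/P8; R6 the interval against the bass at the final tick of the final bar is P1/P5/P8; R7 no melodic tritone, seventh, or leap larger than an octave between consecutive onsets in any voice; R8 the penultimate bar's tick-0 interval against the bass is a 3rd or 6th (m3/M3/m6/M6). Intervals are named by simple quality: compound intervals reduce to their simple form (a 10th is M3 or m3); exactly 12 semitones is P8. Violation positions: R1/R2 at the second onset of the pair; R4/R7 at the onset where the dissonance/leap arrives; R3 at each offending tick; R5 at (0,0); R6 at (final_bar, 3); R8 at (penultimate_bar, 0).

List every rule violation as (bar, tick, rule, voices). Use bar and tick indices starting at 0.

(0, 0, R5, (0, 2))
(0, 0, R5, (0, 3))
(1, 0, R1, (2, 3))
(1, 0, R2, (0, 2))
(1, 0, R2, (0, 3))
(2, 0, R1, (0, 2))
(2, 0, R1, (0, 3))
(2, 0, R1, (2, 3))
(2, 0, R2, (0, 1))
(2, 0, R2, (1, 2))
(2, 0, R2, (1, 3))
(2, 0, R7, (1,))
(3, 0, R1, (0, 2))
(3, 0, R3, (2, 3))
(3, 1, R3, (2, 3))
(3, 2, R3, (2, 3))
(3, 3, R3, (2, 3))
(4, 0, R1, (0, 3))
(4, 0, R2, (0, 2))
(4, 0, R2, (2, 3))
(4, 0, R3, (1, 2))
(4, 1, R3, (1, 2))
(4, 2, R3, (1, 2))
(4, 3, R3, (1, 2))
(6, 0, R4, (0, 2))
(7, 0, R2, (0, 2))
(7, 0, R2, (0, 3))
(7, 0, R2, (2, 3))
(7, 0, R7, (2,))
(7, 0, R7, (3,))
(7, 0, R8, (0, 2))
(7, 0, R8, (0, 3))
(8, 0, R1, (2, 3))
(8, 3, R6, (0, 2))
(8, 3, R6, (0, 3))

bar 0: v0=A3 v1=A4 v2=C5 v3=C5 downbeat m3
bar 1: v0=F3 v1=A3 v2=F4 v3=F4 downbeat P8
bar 2: v0=G3 v1=G4 v2=G4 v3=G4 downbeat P8
bar 3: v0=A3 v1=F4 v2=A4 v3=E4 downbeat P5
bar 4: v0=G3 v1=E4 v2=D4 v3=D4 downbeat P5
bar 5: v0=E3 v1=G3 v2=E4 v3=G4 downbeat m3
bar 6: v0=D3 v1=B3 v2=C4 v3=F4 downbeat m3
bar 7: v0=B3 v1=G4 v2=B4 v3=B4 downbeat P8
bar 8: v0=A3 v1=A4 v2=C5 v3=C5 downbeat m3
  -> R5 @ bar 0 tick 0 v(0, 2): opens on m3
  -> R5 @ bar 0 tick 0 v(0, 3): opens on m3
  -> R1 @ bar 1 tick 0 v(2, 3): C5/C5 P1 -> F4/F4 P1 similar
  -> R2 @ bar 1 tick 0 v(0, 2): A3/C5 m3 -> F3/F4 P8 similar
  -> R2 @ bar 1 tick 0 v(0, 3): A3/C5 m3 -> F3/F4 P8 similar
  -> R1 @ bar 2 tick 0 v(0, 2): F3/F4 P8 -> G3/G4 P8 similar
  -> R1 @ bar 2 tick 0 v(0, 3): F3/F4 P8 -> G3/G4 P8 similar
  -> R1 @ bar 2 tick 0 v(2, 3): F4/F4 P1 -> G4/G4 P1 similar
  -> R2 @ bar 2 tick 0 v(0, 1): F3/A3 M3 -> G3/G4 P8 similar
  -> R2 @ bar 2 tick 0 v(1, 2): A3/F4 m6 -> G4/G4 P1 similar
  -> R2 @ bar 2 tick 0 v(1, 3): A3/F4 m6 -> G4/G4 P1 similar
  -> R7 @ bar 2 tick 0 v(1,): A3->G4 leap 10st
  -> R1 @ bar 3 tick 0 v(0, 2): G3/G4 P8 -> A3/A4 P8 similar
  -> R3 @ bar 3 tick 0 v(2, 3): A4 above E4
  -> R3 @ bar 3 tick 1 v(2, 3): A4 above E4
  -> R3 @ bar 3 tick 2 v(2, 3): A4 above E4
  -> R3 @ bar 3 tick 3 v(2, 3): A4 above E4
  -> R1 @ bar 4 tick 0 v(0, 3): A3/E4 P5 -> G3/D4 P5 similar
  -> R2 @ bar 4 tick 0 v(0, 2): A3/A4 P8 -> G3/D4 P5 similar
  -> R2 @ bar 4 tick 0 v(2, 3): A4/E4 P4 -> D4/D4 P1 similar
  -> R3 @ bar 4 tick 0 v(1, 2): E4 above D4
  -> R3 @ bar 4 tick 1 v(1, 2): E4 above D4
  -> R3 @ bar 4 tick 2 v(1, 2): E4 above D4
  -> R3 @ bar 4 tick 3 v(1, 2): E4 above D4
  -> R4 @ bar 6 tick 0 v(0, 2): D3/C4 m7 untreated
  -> R2 @ bar 7 tick 0 v(0, 2): D3/C4 m7 -> B3/B4 P8 similar
  -> R2 @ bar 7 tick 0 v(0, 3): D3/F4 m3 -> B3/B4 P8 similar
  -> R2 @ bar 7 tick 0 v(2, 3): C4/F4 P4 -> B4/B4 P1 similar
  -> R7 @ bar 7 tick 0 v(2,): C4->B4 leap 11st
  -> R7 @ bar 7 tick 0 v(3,): F4->B4 leap 6st
  -> R8 @ bar 7 tick 0 v(0, 2): penult P8 not 3rd/6th
  -> R8 @ bar 7 tick 0 v(0, 3): penult P8 not 3rd/6th
  -> R1 @ bar 8 tick 0 v(2, 3): B4/B4 P1 -> C5/C5 P1 similar
  -> R6 @ bar 8 tick 3 v(0, 2): closes on m3
  -> R6 @ bar 8 tick 3 v(0, 3): closes on m3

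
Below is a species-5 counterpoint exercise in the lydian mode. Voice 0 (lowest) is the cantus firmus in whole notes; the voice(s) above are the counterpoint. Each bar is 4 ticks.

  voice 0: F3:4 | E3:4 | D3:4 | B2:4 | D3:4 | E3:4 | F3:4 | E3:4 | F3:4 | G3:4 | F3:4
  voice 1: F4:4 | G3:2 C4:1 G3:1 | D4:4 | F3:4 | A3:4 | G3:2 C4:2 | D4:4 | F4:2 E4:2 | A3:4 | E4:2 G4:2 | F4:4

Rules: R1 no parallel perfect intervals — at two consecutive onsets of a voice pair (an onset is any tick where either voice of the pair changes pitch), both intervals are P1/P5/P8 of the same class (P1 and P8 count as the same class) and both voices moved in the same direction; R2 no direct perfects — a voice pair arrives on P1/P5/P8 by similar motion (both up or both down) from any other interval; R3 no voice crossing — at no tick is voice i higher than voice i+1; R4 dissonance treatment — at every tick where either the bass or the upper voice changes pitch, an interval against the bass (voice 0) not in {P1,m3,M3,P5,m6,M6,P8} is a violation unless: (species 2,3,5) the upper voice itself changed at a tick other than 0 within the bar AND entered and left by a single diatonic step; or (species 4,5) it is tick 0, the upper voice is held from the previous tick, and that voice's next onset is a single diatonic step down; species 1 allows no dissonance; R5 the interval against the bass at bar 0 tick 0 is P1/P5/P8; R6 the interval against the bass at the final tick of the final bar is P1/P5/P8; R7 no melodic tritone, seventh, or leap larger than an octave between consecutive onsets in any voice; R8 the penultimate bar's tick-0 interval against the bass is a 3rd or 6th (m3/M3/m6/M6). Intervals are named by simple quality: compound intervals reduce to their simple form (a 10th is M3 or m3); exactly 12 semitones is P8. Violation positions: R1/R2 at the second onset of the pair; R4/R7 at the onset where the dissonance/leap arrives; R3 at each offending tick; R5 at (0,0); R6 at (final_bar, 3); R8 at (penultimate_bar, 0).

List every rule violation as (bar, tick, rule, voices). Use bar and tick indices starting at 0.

bar 0: v0=F3 v1=F4 downbeat P8
bar 1: v0=E3 v1=G3 downbeat m3
bar 2: v0=D3 v1=D4 downbeat P8
bar 3: v0=B2 v1=F3 downbeat TT
bar 4: v0=D3 v1=A3 downbeat P5
bar 5: v0=E3 v1=G3 downbeat m3
bar 6: v0=F3 v1=D4 downbeat M6
bar 7: v0=E3 v1=F4 downbeat m2
bar 8: v0=F3 v1=A3 downbeat M3
bar 9: v0=G3 v1=E4 downbeat M6
bar 10: v0=F3 v1=F4 downbeat P8
  -> R7 @ bar 1 tick 0 v(1,): F4->G3 leap 10st
  -> R4 @ bar 3 tick 0 v(0, 1): B2/F3 TT untreated
  -> R2 @ bar 4 tick 0 v(0, 1): B2/F3 TT -> D3/A3 P5 similar
  -> R4 @ bar 7 tick 0 v(0, 1): E3/F4 m2 untreated
  -> R1 @ bar 10 tick 0 v(0, 1): G3/G4 P8 -> F3/F4 P8 similar

(1, 0, R7, (1,))
(3, 0, R4, (0, 1))
(4, 0, R2, (0, 1))
(7, 0, R4, (0, 1))
(10, 0, R1, (0, 1))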